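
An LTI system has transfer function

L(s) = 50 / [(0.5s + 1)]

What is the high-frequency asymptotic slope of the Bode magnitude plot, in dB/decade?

-20 dB/decade

Each pole contributes −20 dB/decade at high frequency; each zero contributes +20 dB/decade.
Net: 0 zero(s) − 1 pole(s) → -20 dB/decade.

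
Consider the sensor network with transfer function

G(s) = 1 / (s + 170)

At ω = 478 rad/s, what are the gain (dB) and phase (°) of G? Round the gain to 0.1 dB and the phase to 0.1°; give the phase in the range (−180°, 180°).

-54.1 dB, -70.4°

At s = jω = j478:
pole (s+170): 170 + j478 → |·| = √(170²+478²) = √257384 ≈ 507.33, ∠ = arctan(478/170) ≈ 70.42°
|G| = 1 / 507.33 ≈ 0.0019711
Gain = 20 log₁₀(0.0019711) ≈ -54.11 dB
∠G = 0.00° − 70.42° = -70.42°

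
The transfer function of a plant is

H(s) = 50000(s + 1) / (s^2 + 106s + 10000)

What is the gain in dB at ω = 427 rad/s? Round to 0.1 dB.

At s = jω = j427:
zero (s+1): 1 + j427 → |·| = √(1²+427²) = √182330 ≈ 427, ∠ = arctan(427/1) ≈ 89.87°
quadratic: (j427)² + 106·j427 + 10000 = -172329 + j45262 → |·| ≈ 1.7817e+05, ∠ ≈ 165.28°
|H| = 50000 · 427 / 1.7817e+05 ≈ 119.83
Gain = 20 log₁₀(119.83) ≈ 41.57 dB

41.6 dB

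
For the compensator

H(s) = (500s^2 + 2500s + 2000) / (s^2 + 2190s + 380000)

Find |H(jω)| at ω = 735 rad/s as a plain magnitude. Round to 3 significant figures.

Substitute s = j735:
Numerator: 500(j735)^2 + 2500(j735) + 2000 = -270110500 + j1837500
Denominator: (j735)^2 + 2190(j735) + 380000 = -160225 + j1609650
|N| = √(270110500² + 1837500²) ≈ 2.7012e+08, ∠N ≈ 179.61°
|D| = √(160225² + 1609650²) ≈ 1.6176e+06, ∠D ≈ 95.68°
|H| = 2.7012e+08 / 1.6176e+06 ≈ 166.99

167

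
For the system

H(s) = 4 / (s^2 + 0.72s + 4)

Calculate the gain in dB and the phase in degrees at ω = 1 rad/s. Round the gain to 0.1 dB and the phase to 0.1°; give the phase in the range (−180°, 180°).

At s = jω = j1:
quadratic: (j1)² + 0.72·j1 + 4 = 3 + j0.72 → |·| ≈ 3.0852, ∠ ≈ 13.50°
|H| = 4 / 3.0852 ≈ 1.2965
Gain = 20 log₁₀(1.2965) ≈ 2.26 dB
∠H = 0.00° − 13.50° = -13.50°

2.3 dB, -13.5°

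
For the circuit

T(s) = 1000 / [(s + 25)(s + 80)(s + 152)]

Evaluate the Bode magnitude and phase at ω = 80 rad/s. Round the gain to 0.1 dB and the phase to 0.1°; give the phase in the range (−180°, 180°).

-64.2 dB, -145.4°

At s = jω = j80:
pole (s+25): 25 + j80 → |·| = √(25²+80²) = √7025 ≈ 83.815, ∠ = arctan(80/25) ≈ 72.65°
pole (s+80): 80 + j80 → |·| = √(80²+80²) = √12800 ≈ 113.14, ∠ = arctan(80/80) ≈ 45.00°
pole (s+152): 152 + j80 → |·| = √(152²+80²) = √29504 ≈ 171.77, ∠ = arctan(80/152) ≈ 27.76°
|T| = 1000 / 1.6289e+06 ≈ 0.00061391
Gain = 20 log₁₀(0.00061391) ≈ -64.24 dB
∠T = 0.00° − 145.41° = -145.41°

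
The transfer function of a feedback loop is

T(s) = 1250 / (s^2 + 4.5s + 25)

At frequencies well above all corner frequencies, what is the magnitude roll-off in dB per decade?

-40 dB/decade

Each pole contributes −20 dB/decade at high frequency; each zero contributes +20 dB/decade.
Net: 0 zero(s) − 2 pole(s) → -40 dB/decade.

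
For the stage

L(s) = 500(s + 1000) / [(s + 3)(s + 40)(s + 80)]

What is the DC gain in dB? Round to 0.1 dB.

34.3 dB

L(0) = 500·1000 / (3·40·80) ≈ 52.083
20 log₁₀(52.083) ≈ 34.33 dB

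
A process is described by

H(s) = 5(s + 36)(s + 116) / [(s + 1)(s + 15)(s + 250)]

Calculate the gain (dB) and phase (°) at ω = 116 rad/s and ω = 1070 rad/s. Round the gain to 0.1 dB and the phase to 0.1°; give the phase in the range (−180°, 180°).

ω = 116: -31.5 dB, -79.3°; ω = 1070: -46.8 dB, -84.1°

At s = jω = j116:
zero (s+36): 36 + j116 → |·| = √(36²+116²) = √14752 ≈ 121.46, ∠ = arctan(116/36) ≈ 72.76°
zero (s+116): 116 + j116 → |·| = √(116²+116²) = √26912 ≈ 164.05, ∠ = arctan(116/116) ≈ 45.00°
pole (s+1): 1 + j116 → |·| = √(1²+116²) = √13457 ≈ 116, ∠ = arctan(116/1) ≈ 89.51°
pole (s+15): 15 + j116 → |·| = √(15²+116²) = √13681 ≈ 116.97, ∠ = arctan(116/15) ≈ 82.63°
pole (s+250): 250 + j116 → |·| = √(250²+116²) = √75956 ≈ 275.6, ∠ = arctan(116/250) ≈ 24.89°
|H| = 5 · 19926 / 3.7395e+06 ≈ 0.026643
Gain = 20 log₁₀(0.026643) ≈ -31.49 dB
∠H = 117.76° − 197.03° = -79.27°

At s = jω = j1070:
zero (s+36): 36 + j1070 → |·| = √(36²+1070²) = √1146196 ≈ 1070.6, ∠ = arctan(1070/36) ≈ 88.07°
zero (s+116): 116 + j1070 → |·| = √(116²+1070²) = √1158356 ≈ 1076.3, ∠ = arctan(1070/116) ≈ 83.81°
pole (s+1): 1 + j1070 → |·| = √(1²+1070²) = √1144901 ≈ 1070, ∠ = arctan(1070/1) ≈ 89.95°
pole (s+15): 15 + j1070 → |·| = √(15²+1070²) = √1145125 ≈ 1070.1, ∠ = arctan(1070/15) ≈ 89.20°
pole (s+250): 250 + j1070 → |·| = √(250²+1070²) = √1207400 ≈ 1098.8, ∠ = arctan(1070/250) ≈ 76.85°
|H| = 5 · 1.1523e+06 / 1.2581e+09 ≈ 0.0045795
Gain = 20 log₁₀(0.0045795) ≈ -46.78 dB
∠H = 171.88° − 256.00° = -84.12°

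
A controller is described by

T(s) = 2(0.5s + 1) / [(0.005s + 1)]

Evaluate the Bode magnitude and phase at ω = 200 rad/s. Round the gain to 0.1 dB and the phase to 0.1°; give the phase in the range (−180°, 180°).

At ω = 200 rad/s:
zero (1 + j200·0.5) = 1 + j100 → |·| ≈ 100, ∠ ≈ 89.43°
pole (1 + j200·0.005) = 1 + j1 → |·| ≈ 1.4142, ∠ ≈ 45.00°
|T| = 2 · 100 / (1.4142) ≈ 141.42
Gain = 20 log₁₀(141.42) ≈ 43.01 dB
∠T = (89.43°) − (45.00°) = 44.43°

43.0 dB, 44.4°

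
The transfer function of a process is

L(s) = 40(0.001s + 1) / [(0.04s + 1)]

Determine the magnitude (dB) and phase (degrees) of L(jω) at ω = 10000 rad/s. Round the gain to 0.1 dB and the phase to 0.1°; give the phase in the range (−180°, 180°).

At ω = 10000 rad/s:
zero (1 + j10000·0.001) = 1 + j10 → |·| ≈ 10.05, ∠ ≈ 84.29°
pole (1 + j10000·0.04) = 1 + j400 → |·| ≈ 400, ∠ ≈ 89.86°
|L| = 40 · 10.05 / (400) ≈ 1.005
Gain = 20 log₁₀(1.005) ≈ 0.04 dB
∠L = (84.29°) − (89.86°) = -5.57°

0.0 dB, -5.6°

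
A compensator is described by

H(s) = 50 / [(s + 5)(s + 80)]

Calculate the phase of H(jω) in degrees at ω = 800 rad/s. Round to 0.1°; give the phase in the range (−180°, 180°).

-173.9°

At s = jω = j800:
pole (s+5): 5 + j800 → |·| = √(5²+800²) = √640025 ≈ 800.02, ∠ = arctan(800/5) ≈ 89.64°
pole (s+80): 80 + j800 → |·| = √(80²+800²) = √646400 ≈ 803.99, ∠ = arctan(800/80) ≈ 84.29°
∠H = 0.00° − 173.93° = -173.93°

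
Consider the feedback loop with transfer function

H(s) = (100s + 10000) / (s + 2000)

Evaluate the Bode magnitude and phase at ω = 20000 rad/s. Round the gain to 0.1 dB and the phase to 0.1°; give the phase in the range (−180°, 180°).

Substitute s = j20000:
Numerator: 100(j20000) + 10000 = 10000 + j2000000
Denominator: (j20000) + 2000 = 2000 + j20000
|N| = √(10000² + 2000000²) ≈ 2e+06, ∠N ≈ 89.71°
|D| = √(2000² + 20000²) ≈ 20100, ∠D ≈ 84.29°
|H| = 2e+06 / 20100 ≈ 99.502
Gain = 20 log₁₀(99.502) ≈ 39.96 dB
∠H = 89.71° − 84.29° = 5.42°

40.0 dB, 5.4°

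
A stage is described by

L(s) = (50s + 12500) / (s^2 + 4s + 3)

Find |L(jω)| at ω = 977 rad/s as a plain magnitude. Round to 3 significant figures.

0.0528

Substitute s = j977:
Numerator: 50(j977) + 12500 = 12500 + j48850
Denominator: (j977)^2 + 4(j977) + 3 = -954526 + j3908
|N| = √(12500² + 48850²) ≈ 50424, ∠N ≈ 75.65°
|D| = √(954526² + 3908²) ≈ 9.5453e+05, ∠D ≈ 179.77°
|L| = 50424 / 9.5453e+05 ≈ 0.052826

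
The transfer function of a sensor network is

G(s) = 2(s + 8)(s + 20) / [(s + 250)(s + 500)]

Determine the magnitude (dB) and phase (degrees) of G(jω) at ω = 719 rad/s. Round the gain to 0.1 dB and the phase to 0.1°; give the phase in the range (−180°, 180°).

3.8 dB, 51.8°

At s = jω = j719:
zero (s+8): 8 + j719 → |·| = √(8²+719²) = √517025 ≈ 719.04, ∠ = arctan(719/8) ≈ 89.36°
zero (s+20): 20 + j719 → |·| = √(20²+719²) = √517361 ≈ 719.28, ∠ = arctan(719/20) ≈ 88.41°
pole (s+250): 250 + j719 → |·| = √(250²+719²) = √579461 ≈ 761.22, ∠ = arctan(719/250) ≈ 70.83°
pole (s+500): 500 + j719 → |·| = √(500²+719²) = √766961 ≈ 875.76, ∠ = arctan(719/500) ≈ 55.18°
|G| = 2 · 5.1719e+05 / 6.6665e+05 ≈ 1.5516
Gain = 20 log₁₀(1.5516) ≈ 3.82 dB
∠G = 177.77° − 126.01° = 51.76°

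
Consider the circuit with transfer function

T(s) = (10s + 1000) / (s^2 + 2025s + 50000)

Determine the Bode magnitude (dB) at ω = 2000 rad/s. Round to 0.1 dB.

-49.0 dB

Substitute s = j2000:
Numerator: 10(j2000) + 1000 = 1000 + j20000
Denominator: (j2000)^2 + 2025(j2000) + 50000 = -3950000 + j4050000
|N| = √(1000² + 20000²) ≈ 20025, ∠N ≈ 87.14°
|D| = √(3950000² + 4050000²) ≈ 5.6573e+06, ∠D ≈ 134.28°
|T| = 20025 / 5.6573e+06 ≈ 0.0035397
Gain = 20 log₁₀(0.0035397) ≈ -49.02 dB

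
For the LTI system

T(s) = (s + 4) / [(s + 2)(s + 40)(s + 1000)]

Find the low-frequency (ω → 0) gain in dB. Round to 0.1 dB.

T(0) = 1·4 / (2·40·1000) = 5e-05
20 log₁₀(5e-05) ≈ -86.02 dB

-86.0 dB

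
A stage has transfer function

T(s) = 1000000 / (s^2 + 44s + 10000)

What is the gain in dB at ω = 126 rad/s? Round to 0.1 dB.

41.9 dB

At s = jω = j126:
quadratic: (j126)² + 44·j126 + 10000 = -5876 + j5544 → |·| ≈ 8078.6, ∠ ≈ 136.67°
|T| = 1000000 / 8078.6 ≈ 123.78
Gain = 20 log₁₀(123.78) ≈ 41.85 dB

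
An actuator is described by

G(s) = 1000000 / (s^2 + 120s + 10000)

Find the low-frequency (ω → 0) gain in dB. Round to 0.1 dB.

40.0 dB

G(0) = 1000000 / 10000 = 100
20 log₁₀(100) ≈ 40.00 dB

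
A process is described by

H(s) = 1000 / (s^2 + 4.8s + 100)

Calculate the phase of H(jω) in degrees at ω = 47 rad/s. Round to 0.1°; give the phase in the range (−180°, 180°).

-173.9°

At s = jω = j47:
quadratic: (j47)² + 4.8·j47 + 100 = -2109 + j225.6 → |·| ≈ 2121, ∠ ≈ 173.89°
∠H = 0.00° − 173.89° = -173.89°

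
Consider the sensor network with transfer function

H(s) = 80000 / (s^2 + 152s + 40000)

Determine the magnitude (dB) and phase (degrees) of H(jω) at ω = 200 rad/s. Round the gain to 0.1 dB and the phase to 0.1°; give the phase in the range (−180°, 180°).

8.4 dB, -90.0°

At s = jω = j200:
quadratic: (j200)² + 152·j200 + 40000 = 0 + j30400 → |·| ≈ 30400, ∠ ≈ 90.00°
|H| = 80000 / 30400 ≈ 2.6316
Gain = 20 log₁₀(2.6316) ≈ 8.40 dB
∠H = 0.00° − 90.00° = -90.00°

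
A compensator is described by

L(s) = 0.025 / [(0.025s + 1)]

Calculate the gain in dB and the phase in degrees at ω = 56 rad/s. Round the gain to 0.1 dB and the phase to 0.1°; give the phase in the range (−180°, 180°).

At ω = 56 rad/s:
pole (1 + j56·0.025) = 1 + j1.4 → |·| ≈ 1.7205, ∠ ≈ 54.46°
|L| = 0.025 · 1 / (1.7205) ≈ 0.014531
Gain = 20 log₁₀(0.014531) ≈ -36.75 dB
∠L = (0°) − (54.46°) = -54.46°

-36.8 dB, -54.5°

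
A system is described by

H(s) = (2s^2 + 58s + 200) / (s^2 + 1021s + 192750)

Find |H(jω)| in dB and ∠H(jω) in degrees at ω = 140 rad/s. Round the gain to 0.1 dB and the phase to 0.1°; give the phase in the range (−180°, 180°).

Substitute s = j140:
Numerator: 2(j140)^2 + 58(j140) + 200 = -39000 + j8120
Denominator: (j140)^2 + 1021(j140) + 192750 = 173150 + j142940
|N| = √(39000² + 8120²) ≈ 39836, ∠N ≈ 168.24°
|D| = √(173150² + 142940²) ≈ 2.2453e+05, ∠D ≈ 39.54°
|H| = 39836 / 2.2453e+05 ≈ 0.17742
Gain = 20 log₁₀(0.17742) ≈ -15.02 dB
∠H = 168.24° − 39.54° = 128.70°

-15.0 dB, 128.7°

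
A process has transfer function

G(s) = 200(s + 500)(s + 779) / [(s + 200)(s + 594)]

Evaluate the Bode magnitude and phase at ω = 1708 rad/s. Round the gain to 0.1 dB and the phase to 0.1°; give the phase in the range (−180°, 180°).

46.6 dB, -15.0°

At s = jω = j1708:
zero (s+500): 500 + j1708 → |·| = √(500²+1708²) = √3167264 ≈ 1779.7, ∠ = arctan(1708/500) ≈ 73.68°
zero (s+779): 779 + j1708 → |·| = √(779²+1708²) = √3524105 ≈ 1877.3, ∠ = arctan(1708/779) ≈ 65.48°
pole (s+200): 200 + j1708 → |·| = √(200²+1708²) = √2957264 ≈ 1719.7, ∠ = arctan(1708/200) ≈ 83.32°
pole (s+594): 594 + j1708 → |·| = √(594²+1708²) = √3270100 ≈ 1808.3, ∠ = arctan(1708/594) ≈ 70.82°
|G| = 200 · 3.341e+06 / 3.1097e+06 ≈ 214.88
Gain = 20 log₁₀(214.88) ≈ 46.64 dB
∠G = 139.16° − 154.14° = -14.98°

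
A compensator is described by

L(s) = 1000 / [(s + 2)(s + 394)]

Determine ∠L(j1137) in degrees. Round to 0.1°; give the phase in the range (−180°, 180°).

-160.8°

At s = jω = j1137:
pole (s+2): 2 + j1137 → |·| = √(2²+1137²) = √1292773 ≈ 1137, ∠ = arctan(1137/2) ≈ 89.90°
pole (s+394): 394 + j1137 → |·| = √(394²+1137²) = √1448005 ≈ 1203.3, ∠ = arctan(1137/394) ≈ 70.89°
∠L = 0.00° − 160.79° = -160.79°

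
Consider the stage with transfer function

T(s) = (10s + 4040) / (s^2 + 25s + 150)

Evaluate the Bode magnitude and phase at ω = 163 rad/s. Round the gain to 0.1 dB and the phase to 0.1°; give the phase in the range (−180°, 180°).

-15.8 dB, -149.3°

Substitute s = j163:
Numerator: 10(j163) + 4040 = 4040 + j1630
Denominator: (j163)^2 + 25(j163) + 150 = -26419 + j4075
|N| = √(4040² + 1630²) ≈ 4356.4, ∠N ≈ 21.97°
|D| = √(26419² + 4075²) ≈ 26731, ∠D ≈ 171.23°
|T| = 4356.4 / 26731 ≈ 0.16297
Gain = 20 log₁₀(0.16297) ≈ -15.76 dB
∠T = 21.97° − 171.23° = -149.26°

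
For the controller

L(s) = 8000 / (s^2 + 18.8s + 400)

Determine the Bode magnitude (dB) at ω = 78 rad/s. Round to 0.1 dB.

At s = jω = j78:
quadratic: (j78)² + 18.8·j78 + 400 = -5684 + j1466.4 → |·| ≈ 5870.1, ∠ ≈ 165.53°
|L| = 8000 / 5870.1 ≈ 1.3628
Gain = 20 log₁₀(1.3628) ≈ 2.69 dB

2.7 dB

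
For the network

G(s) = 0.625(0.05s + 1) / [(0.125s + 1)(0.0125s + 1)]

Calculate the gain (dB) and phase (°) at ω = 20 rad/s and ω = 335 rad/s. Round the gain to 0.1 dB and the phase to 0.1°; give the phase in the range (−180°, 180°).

At ω = 20 rad/s:
zero (1 + j20·0.05) = 1 + j1 → |·| ≈ 1.4142, ∠ ≈ 45.00°
pole (1 + j20·0.125) = 1 + j2.5 → |·| ≈ 2.6926, ∠ ≈ 68.20°
pole (1 + j20·0.0125) = 1 + j0.25 → |·| ≈ 1.0308, ∠ ≈ 14.04°
|G| = 0.625 · 1.4142 / (2.6926 · 1.0308) ≈ 0.31845
Gain = 20 log₁₀(0.31845) ≈ -9.94 dB
∠G = (45.00°) − (68.20° + 14.04°) = -37.24°

At ω = 335 rad/s:
zero (1 + j335·0.05) = 1 + j16.75 → |·| ≈ 16.78, ∠ ≈ 86.58°
pole (1 + j335·0.125) = 1 + j41.875 → |·| ≈ 41.887, ∠ ≈ 88.63°
pole (1 + j335·0.0125) = 1 + j4.1875 → |·| ≈ 4.3052, ∠ ≈ 76.57°
|G| = 0.625 · 16.78 / (41.887 · 4.3052) ≈ 0.058157
Gain = 20 log₁₀(0.058157) ≈ -24.71 dB
∠G = (86.58°) − (88.63° + 76.57°) = -78.62°

ω = 20: -9.9 dB, -37.2°; ω = 335: -24.7 dB, -78.6°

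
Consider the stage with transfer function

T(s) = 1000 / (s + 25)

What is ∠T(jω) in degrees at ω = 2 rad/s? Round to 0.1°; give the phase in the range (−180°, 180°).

Substitute s = j2:
Numerator: 1000 = 1000 + j0
Denominator: (j2) + 25 = 25 + j2
|N| = √(1000² + 0²) ≈ 1000, ∠N ≈ 0.00°
|D| = √(25² + 2²) ≈ 25.08, ∠D ≈ 4.57°
∠T = 0.00° − 4.57° = -4.57°

-4.6°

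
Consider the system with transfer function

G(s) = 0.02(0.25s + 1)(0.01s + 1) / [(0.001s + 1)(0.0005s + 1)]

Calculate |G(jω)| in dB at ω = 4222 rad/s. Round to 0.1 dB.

At ω = 4222 rad/s:
zero (1 + j4222·0.25) = 1 + j1055.5 → |·| ≈ 1055.5, ∠ ≈ 89.95°
zero (1 + j4222·0.01) = 1 + j42.22 → |·| ≈ 42.232, ∠ ≈ 88.64°
pole (1 + j4222·0.001) = 1 + j4.222 → |·| ≈ 4.3388, ∠ ≈ 76.67°
pole (1 + j4222·0.0005) = 1 + j2.111 → |·| ≈ 2.3359, ∠ ≈ 64.65°
|G| = 0.02 · 1055.5 · 42.232 / (4.3388 · 2.3359) ≈ 87.964
Gain = 20 log₁₀(87.964) ≈ 38.89 dB

38.9 dB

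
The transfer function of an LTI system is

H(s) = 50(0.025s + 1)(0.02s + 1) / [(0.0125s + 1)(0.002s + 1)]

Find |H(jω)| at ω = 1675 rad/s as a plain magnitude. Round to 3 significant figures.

At ω = 1675 rad/s:
zero (1 + j1675·0.025) = 1 + j41.875 → |·| ≈ 41.887, ∠ ≈ 88.63°
zero (1 + j1675·0.02) = 1 + j33.5 → |·| ≈ 33.515, ∠ ≈ 88.29°
pole (1 + j1675·0.0125) = 1 + j20.9375 → |·| ≈ 20.961, ∠ ≈ 87.27°
pole (1 + j1675·0.002) = 1 + j3.35 → |·| ≈ 3.4961, ∠ ≈ 73.38°
|H| = 50 · 41.887 · 33.515 / (20.961 · 3.4961) ≈ 957.84

958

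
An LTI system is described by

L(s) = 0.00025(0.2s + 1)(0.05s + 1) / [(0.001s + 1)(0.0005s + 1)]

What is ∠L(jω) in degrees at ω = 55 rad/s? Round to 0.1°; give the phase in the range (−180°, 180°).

At ω = 55 rad/s:
zero (1 + j55·0.2) = 1 + j11 → |·| ≈ 11.045, ∠ ≈ 84.81°
zero (1 + j55·0.05) = 1 + j2.75 → |·| ≈ 2.9262, ∠ ≈ 70.02°
pole (1 + j55·0.001) = 1 + j0.055 → |·| ≈ 1.0015, ∠ ≈ 3.15°
pole (1 + j55·0.0005) = 1 + j0.0275 → |·| ≈ 1.0004, ∠ ≈ 1.58°
∠L = (84.81° + 70.02°) − (3.15° + 1.58°) = 150.10°

150.1°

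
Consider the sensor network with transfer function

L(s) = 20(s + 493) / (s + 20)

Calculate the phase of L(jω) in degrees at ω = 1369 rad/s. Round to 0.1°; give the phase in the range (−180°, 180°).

At s = jω = j1369:
zero (s+493): 493 + j1369 → |·| = √(493²+1369²) = √2117210 ≈ 1455.1, ∠ = arctan(1369/493) ≈ 70.20°
pole (s+20): 20 + j1369 → |·| = √(20²+1369²) = √1874561 ≈ 1369.1, ∠ = arctan(1369/20) ≈ 89.16°
∠L = 70.20° − 89.16° = -18.96°

-19.0°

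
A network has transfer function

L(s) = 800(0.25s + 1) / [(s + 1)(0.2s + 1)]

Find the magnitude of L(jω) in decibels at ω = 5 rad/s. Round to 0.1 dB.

At ω = 5 rad/s:
zero (1 + j5·0.25) = 1 + j1.25 → |·| ≈ 1.6008, ∠ ≈ 51.34°
pole (1 + j5·1) = 1 + j5 → |·| ≈ 5.099, ∠ ≈ 78.69°
pole (1 + j5·0.2) = 1 + j1 → |·| ≈ 1.4142, ∠ ≈ 45.00°
|L| = 800 · 1.6008 / (5.099 · 1.4142) ≈ 177.6
Gain = 20 log₁₀(177.6) ≈ 44.99 dB

45.0 dB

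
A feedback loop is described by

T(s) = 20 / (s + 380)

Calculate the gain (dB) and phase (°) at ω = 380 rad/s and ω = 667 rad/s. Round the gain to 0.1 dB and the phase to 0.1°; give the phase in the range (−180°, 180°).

ω = 380: -28.6 dB, -45.0°; ω = 667: -31.7 dB, -60.3°

Substitute s = j380:
Numerator: 20 = 20 + j0
Denominator: (j380) + 380 = 380 + j380
|N| = √(20² + 0²) ≈ 20, ∠N ≈ 0.00°
|D| = √(380² + 380²) ≈ 537.4, ∠D ≈ 45.00°
|T| = 20 / 537.4 ≈ 0.037216
Gain = 20 log₁₀(0.037216) ≈ -28.59 dB
∠T = 0.00° − 45.00° = -45.00°

Substitute s = j667:
Numerator: 20 = 20 + j0
Denominator: (j667) + 380 = 380 + j667
|N| = √(20² + 0²) ≈ 20, ∠N ≈ 0.00°
|D| = √(380² + 667²) ≈ 767.65, ∠D ≈ 60.33°
|T| = 20 / 767.65 ≈ 0.026054
Gain = 20 log₁₀(0.026054) ≈ -31.68 dB
∠T = 0.00° − 60.33° = -60.33°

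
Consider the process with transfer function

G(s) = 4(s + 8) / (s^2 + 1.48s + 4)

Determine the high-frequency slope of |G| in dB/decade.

-20 dB/decade

Each pole contributes −20 dB/decade at high frequency; each zero contributes +20 dB/decade.
Net: 1 zero(s) − 2 pole(s) → -20 dB/decade.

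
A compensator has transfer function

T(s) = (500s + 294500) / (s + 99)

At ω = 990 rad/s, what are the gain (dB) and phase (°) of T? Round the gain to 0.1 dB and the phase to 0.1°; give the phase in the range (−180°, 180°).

Substitute s = j990:
Numerator: 500(j990) + 294500 = 294500 + j495000
Denominator: (j990) + 99 = 99 + j990
|N| = √(294500² + 495000²) ≈ 5.7598e+05, ∠N ≈ 59.25°
|D| = √(99² + 990²) ≈ 994.94, ∠D ≈ 84.29°
|T| = 5.7598e+05 / 994.94 ≈ 578.91
Gain = 20 log₁₀(578.91) ≈ 55.25 dB
∠T = 59.25° − 84.29° = -25.04°

55.3 dB, -25.0°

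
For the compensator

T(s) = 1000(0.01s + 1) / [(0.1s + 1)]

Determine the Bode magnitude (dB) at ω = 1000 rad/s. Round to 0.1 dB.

At ω = 1000 rad/s:
zero (1 + j1000·0.01) = 1 + j10 → |·| ≈ 10.05, ∠ ≈ 84.29°
pole (1 + j1000·0.1) = 1 + j100 → |·| ≈ 100, ∠ ≈ 89.43°
|T| = 1000 · 10.05 / (100) ≈ 100.5
Gain = 20 log₁₀(100.5) ≈ 40.04 dB

40.0 dB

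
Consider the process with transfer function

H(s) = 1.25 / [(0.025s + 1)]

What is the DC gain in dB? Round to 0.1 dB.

1.9 dB

H(0) = 1.25 · 1 / 1 = 1.25
20 log₁₀(1.25) ≈ 1.94 dB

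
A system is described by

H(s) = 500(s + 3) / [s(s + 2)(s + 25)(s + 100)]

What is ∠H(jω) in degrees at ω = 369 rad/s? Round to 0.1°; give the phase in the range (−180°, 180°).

108.9°

At s = jω = j369:
zero (s+3): 3 + j369 → |·| = √(3²+369²) = √136170 ≈ 369.01, ∠ = arctan(369/3) ≈ 89.53°
pole (s+2): 2 + j369 → |·| = √(2²+369²) = √136165 ≈ 369.01, ∠ = arctan(369/2) ≈ 89.69°
pole (s+25): 25 + j369 → |·| = √(25²+369²) = √136786 ≈ 369.85, ∠ = arctan(369/25) ≈ 86.12°
pole (s+100): 100 + j369 → |·| = √(100²+369²) = √146161 ≈ 382.31, ∠ = arctan(369/100) ≈ 74.84°
pole at origin: |s| = 369, ∠ = 90.00° (in denominator)
∠H = 89.53° − 340.65° = -251.12° ≡ 108.88° (principal value)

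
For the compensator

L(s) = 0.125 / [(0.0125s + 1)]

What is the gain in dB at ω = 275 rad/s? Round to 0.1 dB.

At ω = 275 rad/s:
pole (1 + j275·0.0125) = 1 + j3.4375 → |·| ≈ 3.58, ∠ ≈ 73.78°
|L| = 0.125 · 1 / (3.58) ≈ 0.034916
Gain = 20 log₁₀(0.034916) ≈ -29.14 dB

-29.1 dB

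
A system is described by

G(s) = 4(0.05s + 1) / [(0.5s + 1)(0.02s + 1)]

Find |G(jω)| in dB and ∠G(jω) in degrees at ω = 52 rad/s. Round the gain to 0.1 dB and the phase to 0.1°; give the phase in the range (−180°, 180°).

-10.6 dB, -65.0°

At ω = 52 rad/s:
zero (1 + j52·0.05) = 1 + j2.6 → |·| ≈ 2.7857, ∠ ≈ 68.96°
pole (1 + j52·0.5) = 1 + j26 → |·| ≈ 26.019, ∠ ≈ 87.80°
pole (1 + j52·0.02) = 1 + j1.04 → |·| ≈ 1.4428, ∠ ≈ 46.12°
|G| = 4 · 2.7857 / (26.019 · 1.4428) ≈ 0.29682
Gain = 20 log₁₀(0.29682) ≈ -10.55 dB
∠G = (68.96°) − (87.80° + 46.12°) = -64.96°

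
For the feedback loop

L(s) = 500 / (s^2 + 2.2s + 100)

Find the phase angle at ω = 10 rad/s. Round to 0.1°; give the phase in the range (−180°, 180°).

-90.0°

At s = jω = j10:
quadratic: (j10)² + 2.2·j10 + 100 = 0 + j22 → |·| ≈ 22, ∠ ≈ 90.00°
∠L = 0.00° − 90.00° = -90.00°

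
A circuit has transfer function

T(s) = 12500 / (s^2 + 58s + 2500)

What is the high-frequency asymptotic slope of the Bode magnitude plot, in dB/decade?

Each pole contributes −20 dB/decade at high frequency; each zero contributes +20 dB/decade.
Net: 0 zero(s) − 2 pole(s) → -40 dB/decade.

-40 dB/decade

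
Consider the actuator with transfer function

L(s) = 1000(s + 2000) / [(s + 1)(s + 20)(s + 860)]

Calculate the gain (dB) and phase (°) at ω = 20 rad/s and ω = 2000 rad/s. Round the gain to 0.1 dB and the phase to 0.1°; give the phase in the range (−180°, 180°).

At s = jω = j20:
zero (s+2000): 2000 + j20 → |·| = √(2000²+20²) = √4000400 ≈ 2000.1, ∠ = arctan(20/2000) ≈ 0.57°
pole (s+1): 1 + j20 → |·| = √(1²+20²) = √401 ≈ 20.025, ∠ = arctan(20/1) ≈ 87.14°
pole (s+20): 20 + j20 → |·| = √(20²+20²) = √800 ≈ 28.284, ∠ = arctan(20/20) ≈ 45.00°
pole (s+860): 860 + j20 → |·| = √(860²+20²) = √740000 ≈ 860.23, ∠ = arctan(20/860) ≈ 1.33°
|L| = 1000 · 2000.1 / 4.8722e+05 ≈ 4.1051
Gain = 20 log₁₀(4.1051) ≈ 12.27 dB
∠L = 0.57° − 133.47° = -132.90°

At s = jω = j2000:
zero (s+2000): 2000 + j2000 → |·| = √(2000²+2000²) = √8000000 ≈ 2828.4, ∠ = arctan(2000/2000) ≈ 45.00°
pole (s+1): 1 + j2000 → |·| = √(1²+2000²) = √4000001 ≈ 2000, ∠ = arctan(2000/1) ≈ 89.97°
pole (s+20): 20 + j2000 → |·| = √(20²+2000²) = √4000400 ≈ 2000.1, ∠ = arctan(2000/20) ≈ 89.43°
pole (s+860): 860 + j2000 → |·| = √(860²+2000²) = √4739600 ≈ 2177.1, ∠ = arctan(2000/860) ≈ 66.73°
|L| = 1000 · 2828.4 / 8.7088e+09 ≈ 0.00032477
Gain = 20 log₁₀(0.00032477) ≈ -69.77 dB
∠L = 45.00° − 246.13° = -201.13° ≡ 158.87° (principal value)

ω = 20: 12.3 dB, -132.9°; ω = 2000: -69.8 dB, 158.9°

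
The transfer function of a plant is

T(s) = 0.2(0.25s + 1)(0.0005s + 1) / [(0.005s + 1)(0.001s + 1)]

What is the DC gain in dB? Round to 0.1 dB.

-14.0 dB

T(0) = 0.2 · 1 / 1 = 0.2
20 log₁₀(0.2) ≈ -13.98 dB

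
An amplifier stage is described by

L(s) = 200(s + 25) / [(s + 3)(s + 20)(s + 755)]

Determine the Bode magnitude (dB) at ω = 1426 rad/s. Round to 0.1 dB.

At s = jω = j1426:
zero (s+25): 25 + j1426 → |·| = √(25²+1426²) = √2034101 ≈ 1426.2, ∠ = arctan(1426/25) ≈ 89.00°
pole (s+3): 3 + j1426 → |·| = √(3²+1426²) = √2033485 ≈ 1426, ∠ = arctan(1426/3) ≈ 89.88°
pole (s+20): 20 + j1426 → |·| = √(20²+1426²) = √2033876 ≈ 1426.1, ∠ = arctan(1426/20) ≈ 89.20°
pole (s+755): 755 + j1426 → |·| = √(755²+1426²) = √2603501 ≈ 1613.5, ∠ = arctan(1426/755) ≈ 62.10°
|L| = 200 · 1426.2 / 3.2812e+09 ≈ 8.6932e-05
Gain = 20 log₁₀(8.6932e-05) ≈ -81.22 dB

-81.2 dB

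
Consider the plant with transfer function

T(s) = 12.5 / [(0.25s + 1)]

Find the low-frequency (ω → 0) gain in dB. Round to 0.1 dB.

T(0) = 12.5 · 1 / 1 = 12.5
20 log₁₀(12.5) ≈ 21.94 dB

21.9 dB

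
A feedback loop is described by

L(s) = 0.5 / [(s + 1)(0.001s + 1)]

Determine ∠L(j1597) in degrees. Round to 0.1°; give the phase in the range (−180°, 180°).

At ω = 1597 rad/s:
pole (1 + j1597·1) = 1 + j1597 → |·| ≈ 1597, ∠ ≈ 89.96°
pole (1 + j1597·0.001) = 1 + j1.597 → |·| ≈ 1.8843, ∠ ≈ 57.95°
∠L = (0°) − (89.96° + 57.95°) = -147.91°

-147.9°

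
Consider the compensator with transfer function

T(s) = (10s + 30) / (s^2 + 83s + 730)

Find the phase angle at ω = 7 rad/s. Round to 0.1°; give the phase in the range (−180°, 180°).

26.3°

Substitute s = j7:
Numerator: 10(j7) + 30 = 30 + j70
Denominator: (j7)^2 + 83(j7) + 730 = 681 + j581
|N| = √(30² + 70²) ≈ 76.158, ∠N ≈ 66.80°
|D| = √(681² + 581²) ≈ 895.17, ∠D ≈ 40.47°
∠T = 66.80° − 40.47° = 26.33°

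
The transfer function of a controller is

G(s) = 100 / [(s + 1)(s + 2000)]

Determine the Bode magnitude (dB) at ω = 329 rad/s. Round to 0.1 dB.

At s = jω = j329:
pole (s+1): 1 + j329 → |·| = √(1²+329²) = √108242 ≈ 329, ∠ = arctan(329/1) ≈ 89.83°
pole (s+2000): 2000 + j329 → |·| = √(2000²+329²) = √4108241 ≈ 2026.9, ∠ = arctan(329/2000) ≈ 9.34°
|G| = 100 / 6.6685e+05 ≈ 0.00014996
Gain = 20 log₁₀(0.00014996) ≈ -76.48 dB

-76.5 dB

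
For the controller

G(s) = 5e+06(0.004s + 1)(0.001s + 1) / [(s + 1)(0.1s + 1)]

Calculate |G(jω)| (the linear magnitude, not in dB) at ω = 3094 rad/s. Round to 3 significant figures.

At ω = 3094 rad/s:
zero (1 + j3094·0.004) = 1 + j12.376 → |·| ≈ 12.416, ∠ ≈ 85.38°
zero (1 + j3094·0.001) = 1 + j3.094 → |·| ≈ 3.2516, ∠ ≈ 72.09°
pole (1 + j3094·1) = 1 + j3094 → |·| ≈ 3094, ∠ ≈ 89.98°
pole (1 + j3094·0.1) = 1 + j309.4 → |·| ≈ 309.4, ∠ ≈ 89.81°
|G| = 5e+06 · 12.416 · 3.2516 / (3094 · 309.4) ≈ 210.87

211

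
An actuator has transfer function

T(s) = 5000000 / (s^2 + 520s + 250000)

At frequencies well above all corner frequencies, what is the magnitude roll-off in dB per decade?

Each pole contributes −20 dB/decade at high frequency; each zero contributes +20 dB/decade.
Net: 0 zero(s) − 2 pole(s) → -40 dB/decade.

-40 dB/decade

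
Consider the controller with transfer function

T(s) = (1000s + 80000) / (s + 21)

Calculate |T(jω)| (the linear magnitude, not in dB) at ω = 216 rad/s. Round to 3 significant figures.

1.06e+03

Substitute s = j216:
Numerator: 1000(j216) + 80000 = 80000 + j216000
Denominator: (j216) + 21 = 21 + j216
|N| = √(80000² + 216000²) ≈ 2.3034e+05, ∠N ≈ 69.68°
|D| = √(21² + 216²) ≈ 217.02, ∠D ≈ 84.45°
|T| = 2.3034e+05 / 217.02 ≈ 1061.4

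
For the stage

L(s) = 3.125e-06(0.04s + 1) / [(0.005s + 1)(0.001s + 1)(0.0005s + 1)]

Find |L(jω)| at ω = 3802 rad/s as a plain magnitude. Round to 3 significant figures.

At ω = 3802 rad/s:
zero (1 + j3802·0.04) = 1 + j152.08 → |·| ≈ 152.08, ∠ ≈ 89.62°
pole (1 + j3802·0.005) = 1 + j19.01 → |·| ≈ 19.036, ∠ ≈ 86.99°
pole (1 + j3802·0.001) = 1 + j3.802 → |·| ≈ 3.9313, ∠ ≈ 75.26°
pole (1 + j3802·0.0005) = 1 + j1.901 → |·| ≈ 2.148, ∠ ≈ 62.25°
|L| = 3.125e-06 · 152.08 / (19.036 · 3.9313 · 2.148) ≈ 2.9565e-06

2.96e-06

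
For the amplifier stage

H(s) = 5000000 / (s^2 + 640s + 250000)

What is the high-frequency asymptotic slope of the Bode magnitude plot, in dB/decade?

Each pole contributes −20 dB/decade at high frequency; each zero contributes +20 dB/decade.
Net: 0 zero(s) − 2 pole(s) → -40 dB/decade.

-40 dB/decade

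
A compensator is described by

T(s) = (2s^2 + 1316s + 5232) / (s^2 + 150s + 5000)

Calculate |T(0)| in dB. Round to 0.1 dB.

0.4 dB

T(0) = 5232 / 5000 = 1.0464
20 log₁₀(1.0464) ≈ 0.39 dB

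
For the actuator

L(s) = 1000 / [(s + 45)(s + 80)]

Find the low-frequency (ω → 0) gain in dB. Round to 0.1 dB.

-11.1 dB

L(0) = 1000 / (45·80) ≈ 0.27778
20 log₁₀(0.27778) ≈ -11.13 dB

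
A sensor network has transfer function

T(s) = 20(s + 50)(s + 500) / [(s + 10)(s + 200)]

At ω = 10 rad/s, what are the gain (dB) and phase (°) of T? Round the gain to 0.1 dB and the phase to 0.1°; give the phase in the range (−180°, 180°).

At s = jω = j10:
zero (s+50): 50 + j10 → |·| = √(50²+10²) = √2600 ≈ 50.99, ∠ = arctan(10/50) ≈ 11.31°
zero (s+500): 500 + j10 → |·| = √(500²+10²) = √250100 ≈ 500.1, ∠ = arctan(10/500) ≈ 1.15°
pole (s+10): 10 + j10 → |·| = √(10²+10²) = √200 ≈ 14.142, ∠ = arctan(10/10) ≈ 45.00°
pole (s+200): 200 + j10 → |·| = √(200²+10²) = √40100 ≈ 200.25, ∠ = arctan(10/200) ≈ 2.86°
|T| = 20 · 25500 / 2831.9 ≈ 180.09
Gain = 20 log₁₀(180.09) ≈ 45.11 dB
∠T = 12.46° − 47.86° = -35.40°

45.1 dB, -35.4°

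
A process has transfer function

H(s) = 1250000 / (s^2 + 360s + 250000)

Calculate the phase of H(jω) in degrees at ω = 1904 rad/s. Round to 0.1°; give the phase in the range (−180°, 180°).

-168.5°

At s = jω = j1904:
quadratic: (j1904)² + 360·j1904 + 250000 = -3375216 + j685440 → |·| ≈ 3.4441e+06, ∠ ≈ 168.52°
∠H = 0.00° − 168.52° = -168.52°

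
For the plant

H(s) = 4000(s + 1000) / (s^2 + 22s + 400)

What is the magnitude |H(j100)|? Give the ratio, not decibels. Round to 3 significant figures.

408

At s = jω = j100:
zero (s+1000): 1000 + j100 → |·| = √(1000²+100²) = √1010000 ≈ 1005, ∠ = arctan(100/1000) ≈ 5.71°
quadratic: (j100)² + 22·j100 + 400 = -9600 + j2200 → |·| ≈ 9848.9, ∠ ≈ 167.09°
|H| = 4000 · 1005 / 9848.9 ≈ 408.17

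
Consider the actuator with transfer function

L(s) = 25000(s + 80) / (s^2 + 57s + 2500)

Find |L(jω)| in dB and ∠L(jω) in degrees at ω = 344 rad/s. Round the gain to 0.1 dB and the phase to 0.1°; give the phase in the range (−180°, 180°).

37.5 dB, -93.5°

At s = jω = j344:
zero (s+80): 80 + j344 → |·| = √(80²+344²) = √124736 ≈ 353.18, ∠ = arctan(344/80) ≈ 76.91°
quadratic: (j344)² + 57·j344 + 2500 = -115836 + j19608 → |·| ≈ 1.1748e+05, ∠ ≈ 170.39°
|L| = 25000 · 353.18 / 1.1748e+05 ≈ 75.157
Gain = 20 log₁₀(75.157) ≈ 37.52 dB
∠L = 76.91° − 170.39° = -93.48°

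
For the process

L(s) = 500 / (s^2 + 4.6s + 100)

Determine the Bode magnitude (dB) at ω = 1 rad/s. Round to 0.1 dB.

14.1 dB

At s = jω = j1:
quadratic: (j1)² + 4.6·j1 + 100 = 99 + j4.6 → |·| ≈ 99.107, ∠ ≈ 2.66°
|L| = 500 / 99.107 ≈ 5.0451
Gain = 20 log₁₀(5.0451) ≈ 14.06 dB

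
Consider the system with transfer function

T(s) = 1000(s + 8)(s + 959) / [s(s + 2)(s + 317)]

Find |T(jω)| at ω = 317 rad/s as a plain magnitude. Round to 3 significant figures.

7.11

At s = jω = j317:
zero (s+8): 8 + j317 → |·| = √(8²+317²) = √100553 ≈ 317.1, ∠ = arctan(317/8) ≈ 88.55°
zero (s+959): 959 + j317 → |·| = √(959²+317²) = √1020170 ≈ 1010, ∠ = arctan(317/959) ≈ 18.29°
pole (s+2): 2 + j317 → |·| = √(2²+317²) = √100493 ≈ 317.01, ∠ = arctan(317/2) ≈ 89.64°
pole (s+317): 317 + j317 → |·| = √(317²+317²) = √200978 ≈ 448.31, ∠ = arctan(317/317) ≈ 45.00°
pole at origin: |s| = 317, ∠ = 90.00° (in denominator)
|T| = 1000 · 3.2027e+05 / 4.5052e+07 ≈ 7.1089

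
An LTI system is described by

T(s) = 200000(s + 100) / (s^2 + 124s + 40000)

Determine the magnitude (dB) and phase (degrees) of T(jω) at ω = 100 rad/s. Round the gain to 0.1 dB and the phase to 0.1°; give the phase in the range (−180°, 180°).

58.8 dB, 22.5°

At s = jω = j100:
zero (s+100): 100 + j100 → |·| = √(100²+100²) = √20000 ≈ 141.42, ∠ = arctan(100/100) ≈ 45.00°
quadratic: (j100)² + 124·j100 + 40000 = 30000 + j12400 → |·| ≈ 32462, ∠ ≈ 22.46°
|T| = 200000 · 141.42 / 32462 ≈ 871.3
Gain = 20 log₁₀(871.3) ≈ 58.80 dB
∠T = 45.00° − 22.46° = 22.54°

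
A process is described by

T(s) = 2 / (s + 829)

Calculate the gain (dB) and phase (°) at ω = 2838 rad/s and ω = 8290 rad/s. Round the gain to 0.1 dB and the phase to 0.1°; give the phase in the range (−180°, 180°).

ω = 2838: -63.4 dB, -73.7°; ω = 8290: -72.4 dB, -84.3°

At s = jω = j2838:
pole (s+829): 829 + j2838 → |·| = √(829²+2838²) = √8741485 ≈ 2956.6, ∠ = arctan(2838/829) ≈ 73.72°
|T| = 2 / 2956.6 ≈ 0.00067645
Gain = 20 log₁₀(0.00067645) ≈ -63.40 dB
∠T = 0.00° − 73.72° = -73.72°

At s = jω = j8290:
pole (s+829): 829 + j8290 → |·| = √(829²+8290²) = √69411341 ≈ 8331.3, ∠ = arctan(8290/829) ≈ 84.29°
|T| = 2 / 8331.3 ≈ 0.00024006
Gain = 20 log₁₀(0.00024006) ≈ -72.39 dB
∠T = 0.00° − 84.29° = -84.29°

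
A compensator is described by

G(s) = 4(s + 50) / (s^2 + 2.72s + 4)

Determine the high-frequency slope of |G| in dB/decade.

Each pole contributes −20 dB/decade at high frequency; each zero contributes +20 dB/decade.
Net: 1 zero(s) − 2 pole(s) → -20 dB/decade.

-20 dB/decade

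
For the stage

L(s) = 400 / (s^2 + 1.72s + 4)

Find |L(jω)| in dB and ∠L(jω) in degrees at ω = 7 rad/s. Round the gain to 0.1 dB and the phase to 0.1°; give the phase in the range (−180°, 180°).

At s = jω = j7:
quadratic: (j7)² + 1.72·j7 + 4 = -45 + j12.04 → |·| ≈ 46.583, ∠ ≈ 165.02°
|L| = 400 / 46.583 ≈ 8.5868
Gain = 20 log₁₀(8.5868) ≈ 18.68 dB
∠L = 0.00° − 165.02° = -165.02°

18.7 dB, -165.0°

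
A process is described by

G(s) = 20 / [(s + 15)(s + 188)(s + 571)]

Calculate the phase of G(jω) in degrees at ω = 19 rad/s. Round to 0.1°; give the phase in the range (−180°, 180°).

At s = jω = j19:
pole (s+15): 15 + j19 → |·| = √(15²+19²) = √586 ≈ 24.207, ∠ = arctan(19/15) ≈ 51.71°
pole (s+188): 188 + j19 → |·| = √(188²+19²) = √35705 ≈ 188.96, ∠ = arctan(19/188) ≈ 5.77°
pole (s+571): 571 + j19 → |·| = √(571²+19²) = √326402 ≈ 571.32, ∠ = arctan(19/571) ≈ 1.91°
∠G = 0.00° − 59.39° = -59.39°

-59.4°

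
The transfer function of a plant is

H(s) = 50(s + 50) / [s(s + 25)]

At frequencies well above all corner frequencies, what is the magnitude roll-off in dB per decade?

-20 dB/decade

Each pole contributes −20 dB/decade at high frequency; each zero contributes +20 dB/decade.
Net: 1 zero(s) − 2 pole(s) → -20 dB/decade.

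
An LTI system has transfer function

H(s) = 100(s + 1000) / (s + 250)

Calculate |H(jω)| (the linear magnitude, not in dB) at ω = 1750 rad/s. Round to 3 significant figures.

114

At s = jω = j1750:
zero (s+1000): 1000 + j1750 → |·| = √(1000²+1750²) = √4062500 ≈ 2015.6, ∠ = arctan(1750/1000) ≈ 60.26°
pole (s+250): 250 + j1750 → |·| = √(250²+1750²) = √3125000 ≈ 1767.8, ∠ = arctan(1750/250) ≈ 81.87°
|H| = 100 · 2015.6 / 1767.8 ≈ 114.02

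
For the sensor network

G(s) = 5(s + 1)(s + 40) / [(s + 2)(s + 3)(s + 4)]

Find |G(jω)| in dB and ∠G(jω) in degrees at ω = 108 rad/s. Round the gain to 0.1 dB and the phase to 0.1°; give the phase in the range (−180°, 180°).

At s = jω = j108:
zero (s+1): 1 + j108 → |·| = √(1²+108²) = √11665 ≈ 108, ∠ = arctan(108/1) ≈ 89.47°
zero (s+40): 40 + j108 → |·| = √(40²+108²) = √13264 ≈ 115.17, ∠ = arctan(108/40) ≈ 69.68°
pole (s+2): 2 + j108 → |·| = √(2²+108²) = √11668 ≈ 108.02, ∠ = arctan(108/2) ≈ 88.94°
pole (s+3): 3 + j108 → |·| = √(3²+108²) = √11673 ≈ 108.04, ∠ = arctan(108/3) ≈ 88.41°
pole (s+4): 4 + j108 → |·| = √(4²+108²) = √11680 ≈ 108.07, ∠ = arctan(108/4) ≈ 87.88°
|G| = 5 · 12438 / 1.2612e+06 ≈ 0.04931
Gain = 20 log₁₀(0.04931) ≈ -26.14 dB
∠G = 159.15° − 265.23° = -106.08°

-26.1 dB, -106.1°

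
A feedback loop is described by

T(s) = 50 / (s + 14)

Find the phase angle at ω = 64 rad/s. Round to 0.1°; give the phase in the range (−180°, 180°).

-77.7°

Substitute s = j64:
Numerator: 50 = 50 + j0
Denominator: (j64) + 14 = 14 + j64
|N| = √(50² + 0²) ≈ 50, ∠N ≈ 0.00°
|D| = √(14² + 64²) ≈ 65.513, ∠D ≈ 77.66°
∠T = 0.00° − 77.66° = -77.66°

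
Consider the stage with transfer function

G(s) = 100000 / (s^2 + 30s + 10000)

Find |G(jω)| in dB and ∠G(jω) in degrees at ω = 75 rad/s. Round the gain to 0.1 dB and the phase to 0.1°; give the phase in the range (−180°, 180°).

At s = jω = j75:
quadratic: (j75)² + 30·j75 + 10000 = 4375 + j2250 → |·| ≈ 4919.7, ∠ ≈ 27.22°
|G| = 100000 / 4919.7 ≈ 20.326
Gain = 20 log₁₀(20.326) ≈ 26.16 dB
∠G = 0.00° − 27.22° = -27.22°

26.2 dB, -27.2°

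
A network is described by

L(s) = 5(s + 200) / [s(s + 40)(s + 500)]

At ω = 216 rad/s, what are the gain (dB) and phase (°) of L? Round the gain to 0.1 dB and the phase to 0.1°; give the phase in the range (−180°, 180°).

-84.9 dB, -145.7°

At s = jω = j216:
zero (s+200): 200 + j216 → |·| = √(200²+216²) = √86656 ≈ 294.37, ∠ = arctan(216/200) ≈ 47.20°
pole (s+40): 40 + j216 → |·| = √(40²+216²) = √48256 ≈ 219.67, ∠ = arctan(216/40) ≈ 79.51°
pole (s+500): 500 + j216 → |·| = √(500²+216²) = √296656 ≈ 544.66, ∠ = arctan(216/500) ≈ 23.36°
pole at origin: |s| = 216, ∠ = 90.00° (in denominator)
|L| = 5 · 294.37 / 2.5843e+07 ≈ 5.6954e-05
Gain = 20 log₁₀(5.6954e-05) ≈ -84.89 dB
∠L = 47.20° − 192.87° = -145.67°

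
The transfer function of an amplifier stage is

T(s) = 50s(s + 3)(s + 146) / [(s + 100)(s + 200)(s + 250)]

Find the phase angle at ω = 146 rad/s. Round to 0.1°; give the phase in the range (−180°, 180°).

At s = jω = j146:
zero (s+3): 3 + j146 → |·| = √(3²+146²) = √21325 ≈ 146.03, ∠ = arctan(146/3) ≈ 88.82°
zero (s+146): 146 + j146 → |·| = √(146²+146²) = √42632 ≈ 206.48, ∠ = arctan(146/146) ≈ 45.00°
zero at origin: s = j146 → |·| = 146, ∠ = 90.00°
pole (s+100): 100 + j146 → |·| = √(100²+146²) = √31316 ≈ 176.96, ∠ = arctan(146/100) ≈ 55.59°
pole (s+200): 200 + j146 → |·| = √(200²+146²) = √61316 ≈ 247.62, ∠ = arctan(146/200) ≈ 36.13°
pole (s+250): 250 + j146 → |·| = √(250²+146²) = √83816 ≈ 289.51, ∠ = arctan(146/250) ≈ 30.28°
∠T = 223.82° − 122.00° = 101.82°

101.8°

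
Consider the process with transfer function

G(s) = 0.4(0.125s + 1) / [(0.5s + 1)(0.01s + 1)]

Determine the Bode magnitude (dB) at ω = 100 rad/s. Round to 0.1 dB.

At ω = 100 rad/s:
zero (1 + j100·0.125) = 1 + j12.5 → |·| ≈ 12.54, ∠ ≈ 85.43°
pole (1 + j100·0.5) = 1 + j50 → |·| ≈ 50.01, ∠ ≈ 88.85°
pole (1 + j100·0.01) = 1 + j1 → |·| ≈ 1.4142, ∠ ≈ 45.00°
|G| = 0.4 · 12.54 / (50.01 · 1.4142) ≈ 0.070923
Gain = 20 log₁₀(0.070923) ≈ -22.98 dB

-23.0 dB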